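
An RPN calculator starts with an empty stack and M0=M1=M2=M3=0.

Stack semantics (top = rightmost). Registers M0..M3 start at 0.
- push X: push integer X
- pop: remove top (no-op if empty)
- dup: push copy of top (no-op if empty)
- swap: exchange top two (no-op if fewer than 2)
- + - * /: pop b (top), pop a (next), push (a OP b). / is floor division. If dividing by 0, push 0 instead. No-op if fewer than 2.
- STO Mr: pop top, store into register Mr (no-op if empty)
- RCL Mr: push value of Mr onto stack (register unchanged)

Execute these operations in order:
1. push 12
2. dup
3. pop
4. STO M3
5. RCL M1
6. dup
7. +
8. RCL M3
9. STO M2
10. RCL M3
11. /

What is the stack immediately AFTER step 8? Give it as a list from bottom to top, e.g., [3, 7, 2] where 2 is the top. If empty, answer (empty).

After op 1 (push 12): stack=[12] mem=[0,0,0,0]
After op 2 (dup): stack=[12,12] mem=[0,0,0,0]
After op 3 (pop): stack=[12] mem=[0,0,0,0]
After op 4 (STO M3): stack=[empty] mem=[0,0,0,12]
After op 5 (RCL M1): stack=[0] mem=[0,0,0,12]
After op 6 (dup): stack=[0,0] mem=[0,0,0,12]
After op 7 (+): stack=[0] mem=[0,0,0,12]
After op 8 (RCL M3): stack=[0,12] mem=[0,0,0,12]

[0, 12]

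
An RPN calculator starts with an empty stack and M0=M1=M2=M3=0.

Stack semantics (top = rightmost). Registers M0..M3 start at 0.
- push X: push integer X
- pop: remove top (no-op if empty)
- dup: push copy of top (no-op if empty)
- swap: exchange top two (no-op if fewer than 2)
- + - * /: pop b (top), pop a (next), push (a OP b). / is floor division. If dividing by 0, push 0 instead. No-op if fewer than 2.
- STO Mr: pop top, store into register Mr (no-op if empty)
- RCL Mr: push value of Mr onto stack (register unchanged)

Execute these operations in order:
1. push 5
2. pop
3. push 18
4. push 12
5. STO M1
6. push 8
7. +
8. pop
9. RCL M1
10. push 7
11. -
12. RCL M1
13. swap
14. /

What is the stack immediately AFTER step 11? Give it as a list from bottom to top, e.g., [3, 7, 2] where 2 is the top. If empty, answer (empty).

After op 1 (push 5): stack=[5] mem=[0,0,0,0]
After op 2 (pop): stack=[empty] mem=[0,0,0,0]
After op 3 (push 18): stack=[18] mem=[0,0,0,0]
After op 4 (push 12): stack=[18,12] mem=[0,0,0,0]
After op 5 (STO M1): stack=[18] mem=[0,12,0,0]
After op 6 (push 8): stack=[18,8] mem=[0,12,0,0]
After op 7 (+): stack=[26] mem=[0,12,0,0]
After op 8 (pop): stack=[empty] mem=[0,12,0,0]
After op 9 (RCL M1): stack=[12] mem=[0,12,0,0]
After op 10 (push 7): stack=[12,7] mem=[0,12,0,0]
After op 11 (-): stack=[5] mem=[0,12,0,0]

[5]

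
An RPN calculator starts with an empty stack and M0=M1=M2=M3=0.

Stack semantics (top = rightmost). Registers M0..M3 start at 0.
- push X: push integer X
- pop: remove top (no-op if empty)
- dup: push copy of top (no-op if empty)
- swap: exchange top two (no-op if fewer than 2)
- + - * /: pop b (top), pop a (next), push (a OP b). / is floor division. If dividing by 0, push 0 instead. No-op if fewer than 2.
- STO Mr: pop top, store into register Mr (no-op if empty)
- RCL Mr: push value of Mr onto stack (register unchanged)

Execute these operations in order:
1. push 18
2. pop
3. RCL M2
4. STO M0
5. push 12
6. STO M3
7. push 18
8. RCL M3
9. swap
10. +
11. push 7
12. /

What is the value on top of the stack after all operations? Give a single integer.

After op 1 (push 18): stack=[18] mem=[0,0,0,0]
After op 2 (pop): stack=[empty] mem=[0,0,0,0]
After op 3 (RCL M2): stack=[0] mem=[0,0,0,0]
After op 4 (STO M0): stack=[empty] mem=[0,0,0,0]
After op 5 (push 12): stack=[12] mem=[0,0,0,0]
After op 6 (STO M3): stack=[empty] mem=[0,0,0,12]
After op 7 (push 18): stack=[18] mem=[0,0,0,12]
After op 8 (RCL M3): stack=[18,12] mem=[0,0,0,12]
After op 9 (swap): stack=[12,18] mem=[0,0,0,12]
After op 10 (+): stack=[30] mem=[0,0,0,12]
After op 11 (push 7): stack=[30,7] mem=[0,0,0,12]
After op 12 (/): stack=[4] mem=[0,0,0,12]

Answer: 4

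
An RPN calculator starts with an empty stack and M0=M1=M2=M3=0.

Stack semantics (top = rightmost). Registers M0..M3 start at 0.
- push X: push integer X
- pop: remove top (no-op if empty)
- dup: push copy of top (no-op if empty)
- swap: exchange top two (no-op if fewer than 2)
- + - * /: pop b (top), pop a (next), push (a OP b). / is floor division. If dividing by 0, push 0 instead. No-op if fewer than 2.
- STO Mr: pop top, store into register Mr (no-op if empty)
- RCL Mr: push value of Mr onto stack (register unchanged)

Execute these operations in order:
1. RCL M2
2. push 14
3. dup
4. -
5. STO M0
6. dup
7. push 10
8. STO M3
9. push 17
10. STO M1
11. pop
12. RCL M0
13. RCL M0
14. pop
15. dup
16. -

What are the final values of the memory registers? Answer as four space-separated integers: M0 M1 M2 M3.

After op 1 (RCL M2): stack=[0] mem=[0,0,0,0]
After op 2 (push 14): stack=[0,14] mem=[0,0,0,0]
After op 3 (dup): stack=[0,14,14] mem=[0,0,0,0]
After op 4 (-): stack=[0,0] mem=[0,0,0,0]
After op 5 (STO M0): stack=[0] mem=[0,0,0,0]
After op 6 (dup): stack=[0,0] mem=[0,0,0,0]
After op 7 (push 10): stack=[0,0,10] mem=[0,0,0,0]
After op 8 (STO M3): stack=[0,0] mem=[0,0,0,10]
After op 9 (push 17): stack=[0,0,17] mem=[0,0,0,10]
After op 10 (STO M1): stack=[0,0] mem=[0,17,0,10]
After op 11 (pop): stack=[0] mem=[0,17,0,10]
After op 12 (RCL M0): stack=[0,0] mem=[0,17,0,10]
After op 13 (RCL M0): stack=[0,0,0] mem=[0,17,0,10]
After op 14 (pop): stack=[0,0] mem=[0,17,0,10]
After op 15 (dup): stack=[0,0,0] mem=[0,17,0,10]
After op 16 (-): stack=[0,0] mem=[0,17,0,10]

Answer: 0 17 0 10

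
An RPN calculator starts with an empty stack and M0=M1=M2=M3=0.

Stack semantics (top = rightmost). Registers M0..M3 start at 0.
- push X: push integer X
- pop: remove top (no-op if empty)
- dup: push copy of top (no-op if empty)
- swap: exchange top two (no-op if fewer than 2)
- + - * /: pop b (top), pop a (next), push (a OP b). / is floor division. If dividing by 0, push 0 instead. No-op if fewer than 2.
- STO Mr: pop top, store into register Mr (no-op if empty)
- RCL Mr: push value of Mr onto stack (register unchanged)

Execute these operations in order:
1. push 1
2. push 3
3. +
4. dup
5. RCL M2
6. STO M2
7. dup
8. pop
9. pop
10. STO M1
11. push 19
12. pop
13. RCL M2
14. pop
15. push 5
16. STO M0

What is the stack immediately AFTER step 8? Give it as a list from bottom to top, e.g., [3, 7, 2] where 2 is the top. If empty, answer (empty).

After op 1 (push 1): stack=[1] mem=[0,0,0,0]
After op 2 (push 3): stack=[1,3] mem=[0,0,0,0]
After op 3 (+): stack=[4] mem=[0,0,0,0]
After op 4 (dup): stack=[4,4] mem=[0,0,0,0]
After op 5 (RCL M2): stack=[4,4,0] mem=[0,0,0,0]
After op 6 (STO M2): stack=[4,4] mem=[0,0,0,0]
After op 7 (dup): stack=[4,4,4] mem=[0,0,0,0]
After op 8 (pop): stack=[4,4] mem=[0,0,0,0]

[4, 4]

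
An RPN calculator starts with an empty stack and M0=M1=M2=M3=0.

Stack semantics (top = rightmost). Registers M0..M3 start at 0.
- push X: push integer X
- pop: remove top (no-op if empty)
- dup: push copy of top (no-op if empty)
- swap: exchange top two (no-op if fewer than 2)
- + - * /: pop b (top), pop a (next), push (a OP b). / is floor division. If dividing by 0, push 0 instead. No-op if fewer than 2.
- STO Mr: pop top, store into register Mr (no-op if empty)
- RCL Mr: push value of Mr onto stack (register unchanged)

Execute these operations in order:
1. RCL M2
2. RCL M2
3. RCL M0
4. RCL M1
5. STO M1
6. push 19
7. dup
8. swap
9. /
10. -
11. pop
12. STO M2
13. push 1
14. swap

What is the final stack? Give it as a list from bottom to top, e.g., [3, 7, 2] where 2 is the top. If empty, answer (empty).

After op 1 (RCL M2): stack=[0] mem=[0,0,0,0]
After op 2 (RCL M2): stack=[0,0] mem=[0,0,0,0]
After op 3 (RCL M0): stack=[0,0,0] mem=[0,0,0,0]
After op 4 (RCL M1): stack=[0,0,0,0] mem=[0,0,0,0]
After op 5 (STO M1): stack=[0,0,0] mem=[0,0,0,0]
After op 6 (push 19): stack=[0,0,0,19] mem=[0,0,0,0]
After op 7 (dup): stack=[0,0,0,19,19] mem=[0,0,0,0]
After op 8 (swap): stack=[0,0,0,19,19] mem=[0,0,0,0]
After op 9 (/): stack=[0,0,0,1] mem=[0,0,0,0]
After op 10 (-): stack=[0,0,-1] mem=[0,0,0,0]
After op 11 (pop): stack=[0,0] mem=[0,0,0,0]
After op 12 (STO M2): stack=[0] mem=[0,0,0,0]
After op 13 (push 1): stack=[0,1] mem=[0,0,0,0]
After op 14 (swap): stack=[1,0] mem=[0,0,0,0]

Answer: [1, 0]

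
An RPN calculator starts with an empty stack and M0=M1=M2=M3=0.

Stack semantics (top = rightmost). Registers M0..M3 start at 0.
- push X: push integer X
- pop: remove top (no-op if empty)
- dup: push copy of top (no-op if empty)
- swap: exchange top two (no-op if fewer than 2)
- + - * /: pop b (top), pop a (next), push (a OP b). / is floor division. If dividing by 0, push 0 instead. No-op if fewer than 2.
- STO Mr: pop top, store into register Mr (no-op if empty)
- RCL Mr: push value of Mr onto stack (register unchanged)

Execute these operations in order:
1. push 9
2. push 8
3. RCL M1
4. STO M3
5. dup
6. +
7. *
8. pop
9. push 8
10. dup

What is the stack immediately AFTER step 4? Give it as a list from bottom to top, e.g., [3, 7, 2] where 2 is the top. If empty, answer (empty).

After op 1 (push 9): stack=[9] mem=[0,0,0,0]
After op 2 (push 8): stack=[9,8] mem=[0,0,0,0]
After op 3 (RCL M1): stack=[9,8,0] mem=[0,0,0,0]
After op 4 (STO M3): stack=[9,8] mem=[0,0,0,0]

[9, 8]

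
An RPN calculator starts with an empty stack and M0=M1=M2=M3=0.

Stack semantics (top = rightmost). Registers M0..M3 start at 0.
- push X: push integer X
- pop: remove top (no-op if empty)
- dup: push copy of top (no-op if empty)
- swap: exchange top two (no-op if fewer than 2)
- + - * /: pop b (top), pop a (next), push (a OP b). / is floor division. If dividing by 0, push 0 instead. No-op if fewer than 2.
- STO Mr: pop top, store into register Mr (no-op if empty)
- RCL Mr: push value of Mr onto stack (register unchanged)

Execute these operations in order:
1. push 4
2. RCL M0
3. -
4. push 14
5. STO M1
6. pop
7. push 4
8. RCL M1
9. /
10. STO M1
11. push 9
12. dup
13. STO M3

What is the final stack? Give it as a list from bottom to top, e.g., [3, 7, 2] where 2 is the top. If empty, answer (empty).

After op 1 (push 4): stack=[4] mem=[0,0,0,0]
After op 2 (RCL M0): stack=[4,0] mem=[0,0,0,0]
After op 3 (-): stack=[4] mem=[0,0,0,0]
After op 4 (push 14): stack=[4,14] mem=[0,0,0,0]
After op 5 (STO M1): stack=[4] mem=[0,14,0,0]
After op 6 (pop): stack=[empty] mem=[0,14,0,0]
After op 7 (push 4): stack=[4] mem=[0,14,0,0]
After op 8 (RCL M1): stack=[4,14] mem=[0,14,0,0]
After op 9 (/): stack=[0] mem=[0,14,0,0]
After op 10 (STO M1): stack=[empty] mem=[0,0,0,0]
After op 11 (push 9): stack=[9] mem=[0,0,0,0]
After op 12 (dup): stack=[9,9] mem=[0,0,0,0]
After op 13 (STO M3): stack=[9] mem=[0,0,0,9]

Answer: [9]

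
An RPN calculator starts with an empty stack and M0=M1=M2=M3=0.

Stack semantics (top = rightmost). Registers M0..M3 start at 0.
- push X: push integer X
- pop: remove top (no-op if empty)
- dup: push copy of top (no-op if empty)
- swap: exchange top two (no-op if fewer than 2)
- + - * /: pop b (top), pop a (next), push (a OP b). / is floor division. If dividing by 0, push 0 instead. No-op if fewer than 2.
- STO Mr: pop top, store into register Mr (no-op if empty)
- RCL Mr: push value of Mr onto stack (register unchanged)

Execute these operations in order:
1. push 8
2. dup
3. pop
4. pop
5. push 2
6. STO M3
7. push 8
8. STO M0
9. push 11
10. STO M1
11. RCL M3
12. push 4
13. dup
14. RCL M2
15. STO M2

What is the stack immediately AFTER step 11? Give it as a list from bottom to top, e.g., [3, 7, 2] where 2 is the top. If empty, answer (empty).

After op 1 (push 8): stack=[8] mem=[0,0,0,0]
After op 2 (dup): stack=[8,8] mem=[0,0,0,0]
After op 3 (pop): stack=[8] mem=[0,0,0,0]
After op 4 (pop): stack=[empty] mem=[0,0,0,0]
After op 5 (push 2): stack=[2] mem=[0,0,0,0]
After op 6 (STO M3): stack=[empty] mem=[0,0,0,2]
After op 7 (push 8): stack=[8] mem=[0,0,0,2]
After op 8 (STO M0): stack=[empty] mem=[8,0,0,2]
After op 9 (push 11): stack=[11] mem=[8,0,0,2]
After op 10 (STO M1): stack=[empty] mem=[8,11,0,2]
After op 11 (RCL M3): stack=[2] mem=[8,11,0,2]

[2]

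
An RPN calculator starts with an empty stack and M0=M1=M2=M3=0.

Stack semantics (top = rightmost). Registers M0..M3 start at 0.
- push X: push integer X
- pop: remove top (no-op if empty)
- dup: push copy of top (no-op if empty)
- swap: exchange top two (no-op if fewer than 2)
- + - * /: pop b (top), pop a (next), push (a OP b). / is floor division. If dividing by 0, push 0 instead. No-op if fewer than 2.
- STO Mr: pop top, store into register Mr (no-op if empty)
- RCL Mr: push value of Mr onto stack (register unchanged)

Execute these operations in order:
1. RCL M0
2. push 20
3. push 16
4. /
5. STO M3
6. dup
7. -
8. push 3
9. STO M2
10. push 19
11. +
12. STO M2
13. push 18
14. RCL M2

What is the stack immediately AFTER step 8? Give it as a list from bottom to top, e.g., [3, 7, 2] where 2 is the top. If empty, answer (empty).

After op 1 (RCL M0): stack=[0] mem=[0,0,0,0]
After op 2 (push 20): stack=[0,20] mem=[0,0,0,0]
After op 3 (push 16): stack=[0,20,16] mem=[0,0,0,0]
After op 4 (/): stack=[0,1] mem=[0,0,0,0]
After op 5 (STO M3): stack=[0] mem=[0,0,0,1]
After op 6 (dup): stack=[0,0] mem=[0,0,0,1]
After op 7 (-): stack=[0] mem=[0,0,0,1]
After op 8 (push 3): stack=[0,3] mem=[0,0,0,1]

[0, 3]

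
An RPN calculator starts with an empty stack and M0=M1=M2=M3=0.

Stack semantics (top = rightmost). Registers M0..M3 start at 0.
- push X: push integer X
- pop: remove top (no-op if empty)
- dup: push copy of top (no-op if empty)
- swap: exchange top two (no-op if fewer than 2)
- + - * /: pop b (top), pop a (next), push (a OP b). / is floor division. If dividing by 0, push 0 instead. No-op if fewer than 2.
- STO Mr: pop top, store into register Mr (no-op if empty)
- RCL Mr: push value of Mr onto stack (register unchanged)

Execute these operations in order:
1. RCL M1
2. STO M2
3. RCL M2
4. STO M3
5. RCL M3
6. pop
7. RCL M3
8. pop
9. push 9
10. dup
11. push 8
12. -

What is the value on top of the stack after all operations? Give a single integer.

Answer: 1

Derivation:
After op 1 (RCL M1): stack=[0] mem=[0,0,0,0]
After op 2 (STO M2): stack=[empty] mem=[0,0,0,0]
After op 3 (RCL M2): stack=[0] mem=[0,0,0,0]
After op 4 (STO M3): stack=[empty] mem=[0,0,0,0]
After op 5 (RCL M3): stack=[0] mem=[0,0,0,0]
After op 6 (pop): stack=[empty] mem=[0,0,0,0]
After op 7 (RCL M3): stack=[0] mem=[0,0,0,0]
After op 8 (pop): stack=[empty] mem=[0,0,0,0]
After op 9 (push 9): stack=[9] mem=[0,0,0,0]
After op 10 (dup): stack=[9,9] mem=[0,0,0,0]
After op 11 (push 8): stack=[9,9,8] mem=[0,0,0,0]
After op 12 (-): stack=[9,1] mem=[0,0,0,0]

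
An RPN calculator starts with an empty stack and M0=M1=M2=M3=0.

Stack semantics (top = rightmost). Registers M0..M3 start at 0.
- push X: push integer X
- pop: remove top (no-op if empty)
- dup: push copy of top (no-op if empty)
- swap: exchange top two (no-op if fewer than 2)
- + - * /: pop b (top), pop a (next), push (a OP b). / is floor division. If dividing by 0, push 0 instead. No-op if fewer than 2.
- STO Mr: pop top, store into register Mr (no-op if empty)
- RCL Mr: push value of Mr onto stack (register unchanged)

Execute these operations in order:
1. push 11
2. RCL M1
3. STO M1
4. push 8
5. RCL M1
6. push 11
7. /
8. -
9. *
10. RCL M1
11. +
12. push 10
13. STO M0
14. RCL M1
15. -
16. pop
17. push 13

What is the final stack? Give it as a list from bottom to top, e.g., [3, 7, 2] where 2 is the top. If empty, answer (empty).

Answer: [13]

Derivation:
After op 1 (push 11): stack=[11] mem=[0,0,0,0]
After op 2 (RCL M1): stack=[11,0] mem=[0,0,0,0]
After op 3 (STO M1): stack=[11] mem=[0,0,0,0]
After op 4 (push 8): stack=[11,8] mem=[0,0,0,0]
After op 5 (RCL M1): stack=[11,8,0] mem=[0,0,0,0]
After op 6 (push 11): stack=[11,8,0,11] mem=[0,0,0,0]
After op 7 (/): stack=[11,8,0] mem=[0,0,0,0]
After op 8 (-): stack=[11,8] mem=[0,0,0,0]
After op 9 (*): stack=[88] mem=[0,0,0,0]
After op 10 (RCL M1): stack=[88,0] mem=[0,0,0,0]
After op 11 (+): stack=[88] mem=[0,0,0,0]
After op 12 (push 10): stack=[88,10] mem=[0,0,0,0]
After op 13 (STO M0): stack=[88] mem=[10,0,0,0]
After op 14 (RCL M1): stack=[88,0] mem=[10,0,0,0]
After op 15 (-): stack=[88] mem=[10,0,0,0]
After op 16 (pop): stack=[empty] mem=[10,0,0,0]
After op 17 (push 13): stack=[13] mem=[10,0,0,0]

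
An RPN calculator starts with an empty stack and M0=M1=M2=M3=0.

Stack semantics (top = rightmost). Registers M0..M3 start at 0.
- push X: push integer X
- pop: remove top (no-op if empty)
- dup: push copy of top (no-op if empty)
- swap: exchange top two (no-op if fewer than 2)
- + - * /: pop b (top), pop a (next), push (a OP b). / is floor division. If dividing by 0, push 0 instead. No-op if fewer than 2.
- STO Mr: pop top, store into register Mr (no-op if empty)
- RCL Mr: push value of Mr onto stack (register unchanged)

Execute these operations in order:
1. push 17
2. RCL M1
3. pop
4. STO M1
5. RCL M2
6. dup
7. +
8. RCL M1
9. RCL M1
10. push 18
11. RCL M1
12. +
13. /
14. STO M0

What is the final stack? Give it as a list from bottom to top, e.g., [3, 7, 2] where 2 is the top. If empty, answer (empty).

Answer: [0, 17]

Derivation:
After op 1 (push 17): stack=[17] mem=[0,0,0,0]
After op 2 (RCL M1): stack=[17,0] mem=[0,0,0,0]
After op 3 (pop): stack=[17] mem=[0,0,0,0]
After op 4 (STO M1): stack=[empty] mem=[0,17,0,0]
After op 5 (RCL M2): stack=[0] mem=[0,17,0,0]
After op 6 (dup): stack=[0,0] mem=[0,17,0,0]
After op 7 (+): stack=[0] mem=[0,17,0,0]
After op 8 (RCL M1): stack=[0,17] mem=[0,17,0,0]
After op 9 (RCL M1): stack=[0,17,17] mem=[0,17,0,0]
After op 10 (push 18): stack=[0,17,17,18] mem=[0,17,0,0]
After op 11 (RCL M1): stack=[0,17,17,18,17] mem=[0,17,0,0]
After op 12 (+): stack=[0,17,17,35] mem=[0,17,0,0]
After op 13 (/): stack=[0,17,0] mem=[0,17,0,0]
After op 14 (STO M0): stack=[0,17] mem=[0,17,0,0]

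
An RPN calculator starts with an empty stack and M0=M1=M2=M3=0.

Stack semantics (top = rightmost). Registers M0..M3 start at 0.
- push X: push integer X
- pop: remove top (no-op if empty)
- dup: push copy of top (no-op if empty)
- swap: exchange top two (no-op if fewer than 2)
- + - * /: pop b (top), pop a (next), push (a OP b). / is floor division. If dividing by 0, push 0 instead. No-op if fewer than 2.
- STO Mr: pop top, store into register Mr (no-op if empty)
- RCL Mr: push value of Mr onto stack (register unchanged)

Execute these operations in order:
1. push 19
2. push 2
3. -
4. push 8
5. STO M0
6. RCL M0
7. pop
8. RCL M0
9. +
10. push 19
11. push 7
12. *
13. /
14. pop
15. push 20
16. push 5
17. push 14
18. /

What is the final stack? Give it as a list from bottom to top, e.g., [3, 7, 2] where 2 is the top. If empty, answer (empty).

After op 1 (push 19): stack=[19] mem=[0,0,0,0]
After op 2 (push 2): stack=[19,2] mem=[0,0,0,0]
After op 3 (-): stack=[17] mem=[0,0,0,0]
After op 4 (push 8): stack=[17,8] mem=[0,0,0,0]
After op 5 (STO M0): stack=[17] mem=[8,0,0,0]
After op 6 (RCL M0): stack=[17,8] mem=[8,0,0,0]
After op 7 (pop): stack=[17] mem=[8,0,0,0]
After op 8 (RCL M0): stack=[17,8] mem=[8,0,0,0]
After op 9 (+): stack=[25] mem=[8,0,0,0]
After op 10 (push 19): stack=[25,19] mem=[8,0,0,0]
After op 11 (push 7): stack=[25,19,7] mem=[8,0,0,0]
After op 12 (*): stack=[25,133] mem=[8,0,0,0]
After op 13 (/): stack=[0] mem=[8,0,0,0]
After op 14 (pop): stack=[empty] mem=[8,0,0,0]
After op 15 (push 20): stack=[20] mem=[8,0,0,0]
After op 16 (push 5): stack=[20,5] mem=[8,0,0,0]
After op 17 (push 14): stack=[20,5,14] mem=[8,0,0,0]
After op 18 (/): stack=[20,0] mem=[8,0,0,0]

Answer: [20, 0]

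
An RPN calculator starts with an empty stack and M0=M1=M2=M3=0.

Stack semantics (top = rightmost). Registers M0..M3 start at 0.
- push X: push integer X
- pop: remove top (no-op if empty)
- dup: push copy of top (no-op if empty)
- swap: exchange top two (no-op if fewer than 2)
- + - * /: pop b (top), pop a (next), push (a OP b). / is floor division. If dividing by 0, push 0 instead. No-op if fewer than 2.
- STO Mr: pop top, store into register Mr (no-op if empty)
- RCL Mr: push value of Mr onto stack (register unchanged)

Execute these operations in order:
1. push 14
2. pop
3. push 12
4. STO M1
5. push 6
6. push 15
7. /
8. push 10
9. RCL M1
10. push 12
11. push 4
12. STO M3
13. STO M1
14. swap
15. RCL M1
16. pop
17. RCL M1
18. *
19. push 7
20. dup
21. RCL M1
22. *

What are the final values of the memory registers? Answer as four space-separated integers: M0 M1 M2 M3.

After op 1 (push 14): stack=[14] mem=[0,0,0,0]
After op 2 (pop): stack=[empty] mem=[0,0,0,0]
After op 3 (push 12): stack=[12] mem=[0,0,0,0]
After op 4 (STO M1): stack=[empty] mem=[0,12,0,0]
After op 5 (push 6): stack=[6] mem=[0,12,0,0]
After op 6 (push 15): stack=[6,15] mem=[0,12,0,0]
After op 7 (/): stack=[0] mem=[0,12,0,0]
After op 8 (push 10): stack=[0,10] mem=[0,12,0,0]
After op 9 (RCL M1): stack=[0,10,12] mem=[0,12,0,0]
After op 10 (push 12): stack=[0,10,12,12] mem=[0,12,0,0]
After op 11 (push 4): stack=[0,10,12,12,4] mem=[0,12,0,0]
After op 12 (STO M3): stack=[0,10,12,12] mem=[0,12,0,4]
After op 13 (STO M1): stack=[0,10,12] mem=[0,12,0,4]
After op 14 (swap): stack=[0,12,10] mem=[0,12,0,4]
After op 15 (RCL M1): stack=[0,12,10,12] mem=[0,12,0,4]
After op 16 (pop): stack=[0,12,10] mem=[0,12,0,4]
After op 17 (RCL M1): stack=[0,12,10,12] mem=[0,12,0,4]
After op 18 (*): stack=[0,12,120] mem=[0,12,0,4]
After op 19 (push 7): stack=[0,12,120,7] mem=[0,12,0,4]
After op 20 (dup): stack=[0,12,120,7,7] mem=[0,12,0,4]
After op 21 (RCL M1): stack=[0,12,120,7,7,12] mem=[0,12,0,4]
After op 22 (*): stack=[0,12,120,7,84] mem=[0,12,0,4]

Answer: 0 12 0 4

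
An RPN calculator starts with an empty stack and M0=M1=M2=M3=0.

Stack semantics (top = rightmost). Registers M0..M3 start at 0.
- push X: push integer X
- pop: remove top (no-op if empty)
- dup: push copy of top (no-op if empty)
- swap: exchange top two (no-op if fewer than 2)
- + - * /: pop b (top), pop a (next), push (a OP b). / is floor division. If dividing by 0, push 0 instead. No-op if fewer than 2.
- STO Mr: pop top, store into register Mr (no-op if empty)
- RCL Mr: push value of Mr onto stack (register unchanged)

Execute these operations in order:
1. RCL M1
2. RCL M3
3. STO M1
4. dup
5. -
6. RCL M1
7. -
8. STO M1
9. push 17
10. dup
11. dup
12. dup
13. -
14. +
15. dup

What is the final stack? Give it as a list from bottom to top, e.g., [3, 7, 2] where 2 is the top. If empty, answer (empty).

Answer: [17, 17, 17]

Derivation:
After op 1 (RCL M1): stack=[0] mem=[0,0,0,0]
After op 2 (RCL M3): stack=[0,0] mem=[0,0,0,0]
After op 3 (STO M1): stack=[0] mem=[0,0,0,0]
After op 4 (dup): stack=[0,0] mem=[0,0,0,0]
After op 5 (-): stack=[0] mem=[0,0,0,0]
After op 6 (RCL M1): stack=[0,0] mem=[0,0,0,0]
After op 7 (-): stack=[0] mem=[0,0,0,0]
After op 8 (STO M1): stack=[empty] mem=[0,0,0,0]
After op 9 (push 17): stack=[17] mem=[0,0,0,0]
After op 10 (dup): stack=[17,17] mem=[0,0,0,0]
After op 11 (dup): stack=[17,17,17] mem=[0,0,0,0]
After op 12 (dup): stack=[17,17,17,17] mem=[0,0,0,0]
After op 13 (-): stack=[17,17,0] mem=[0,0,0,0]
After op 14 (+): stack=[17,17] mem=[0,0,0,0]
After op 15 (dup): stack=[17,17,17] mem=[0,0,0,0]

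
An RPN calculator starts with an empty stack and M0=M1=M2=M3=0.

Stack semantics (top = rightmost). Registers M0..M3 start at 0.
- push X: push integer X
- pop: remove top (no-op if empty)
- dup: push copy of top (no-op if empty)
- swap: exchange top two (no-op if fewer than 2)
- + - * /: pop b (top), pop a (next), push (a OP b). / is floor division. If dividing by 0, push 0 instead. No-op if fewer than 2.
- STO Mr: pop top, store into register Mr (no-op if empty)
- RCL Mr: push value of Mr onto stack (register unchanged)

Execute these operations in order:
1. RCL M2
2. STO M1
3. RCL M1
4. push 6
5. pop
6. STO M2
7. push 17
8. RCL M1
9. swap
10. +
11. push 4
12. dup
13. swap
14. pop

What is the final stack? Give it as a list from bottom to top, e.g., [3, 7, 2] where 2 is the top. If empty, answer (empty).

After op 1 (RCL M2): stack=[0] mem=[0,0,0,0]
After op 2 (STO M1): stack=[empty] mem=[0,0,0,0]
After op 3 (RCL M1): stack=[0] mem=[0,0,0,0]
After op 4 (push 6): stack=[0,6] mem=[0,0,0,0]
After op 5 (pop): stack=[0] mem=[0,0,0,0]
After op 6 (STO M2): stack=[empty] mem=[0,0,0,0]
After op 7 (push 17): stack=[17] mem=[0,0,0,0]
After op 8 (RCL M1): stack=[17,0] mem=[0,0,0,0]
After op 9 (swap): stack=[0,17] mem=[0,0,0,0]
After op 10 (+): stack=[17] mem=[0,0,0,0]
After op 11 (push 4): stack=[17,4] mem=[0,0,0,0]
After op 12 (dup): stack=[17,4,4] mem=[0,0,0,0]
After op 13 (swap): stack=[17,4,4] mem=[0,0,0,0]
After op 14 (pop): stack=[17,4] mem=[0,0,0,0]

Answer: [17, 4]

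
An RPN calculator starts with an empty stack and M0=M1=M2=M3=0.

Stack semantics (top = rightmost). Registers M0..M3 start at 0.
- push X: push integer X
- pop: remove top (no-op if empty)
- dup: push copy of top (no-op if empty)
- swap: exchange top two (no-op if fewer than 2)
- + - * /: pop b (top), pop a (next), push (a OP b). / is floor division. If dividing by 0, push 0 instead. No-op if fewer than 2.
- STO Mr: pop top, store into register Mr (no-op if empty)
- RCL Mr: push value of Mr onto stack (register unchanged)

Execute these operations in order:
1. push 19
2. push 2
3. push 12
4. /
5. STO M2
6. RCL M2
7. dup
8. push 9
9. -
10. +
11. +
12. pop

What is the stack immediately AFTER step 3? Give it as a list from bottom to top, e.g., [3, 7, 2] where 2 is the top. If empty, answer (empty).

After op 1 (push 19): stack=[19] mem=[0,0,0,0]
After op 2 (push 2): stack=[19,2] mem=[0,0,0,0]
After op 3 (push 12): stack=[19,2,12] mem=[0,0,0,0]

[19, 2, 12]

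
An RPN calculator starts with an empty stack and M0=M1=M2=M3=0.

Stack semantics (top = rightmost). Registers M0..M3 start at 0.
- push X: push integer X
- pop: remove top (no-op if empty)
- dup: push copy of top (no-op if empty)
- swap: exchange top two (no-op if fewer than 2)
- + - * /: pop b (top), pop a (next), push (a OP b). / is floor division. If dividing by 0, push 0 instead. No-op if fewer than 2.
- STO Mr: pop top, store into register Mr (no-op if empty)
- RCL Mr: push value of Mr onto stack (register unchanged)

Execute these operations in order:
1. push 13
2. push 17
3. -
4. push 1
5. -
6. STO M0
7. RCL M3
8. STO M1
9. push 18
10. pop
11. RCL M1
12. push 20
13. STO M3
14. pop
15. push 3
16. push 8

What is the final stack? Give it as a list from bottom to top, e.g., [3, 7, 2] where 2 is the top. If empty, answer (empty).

Answer: [3, 8]

Derivation:
After op 1 (push 13): stack=[13] mem=[0,0,0,0]
After op 2 (push 17): stack=[13,17] mem=[0,0,0,0]
After op 3 (-): stack=[-4] mem=[0,0,0,0]
After op 4 (push 1): stack=[-4,1] mem=[0,0,0,0]
After op 5 (-): stack=[-5] mem=[0,0,0,0]
After op 6 (STO M0): stack=[empty] mem=[-5,0,0,0]
After op 7 (RCL M3): stack=[0] mem=[-5,0,0,0]
After op 8 (STO M1): stack=[empty] mem=[-5,0,0,0]
After op 9 (push 18): stack=[18] mem=[-5,0,0,0]
After op 10 (pop): stack=[empty] mem=[-5,0,0,0]
After op 11 (RCL M1): stack=[0] mem=[-5,0,0,0]
After op 12 (push 20): stack=[0,20] mem=[-5,0,0,0]
After op 13 (STO M3): stack=[0] mem=[-5,0,0,20]
After op 14 (pop): stack=[empty] mem=[-5,0,0,20]
After op 15 (push 3): stack=[3] mem=[-5,0,0,20]
After op 16 (push 8): stack=[3,8] mem=[-5,0,0,20]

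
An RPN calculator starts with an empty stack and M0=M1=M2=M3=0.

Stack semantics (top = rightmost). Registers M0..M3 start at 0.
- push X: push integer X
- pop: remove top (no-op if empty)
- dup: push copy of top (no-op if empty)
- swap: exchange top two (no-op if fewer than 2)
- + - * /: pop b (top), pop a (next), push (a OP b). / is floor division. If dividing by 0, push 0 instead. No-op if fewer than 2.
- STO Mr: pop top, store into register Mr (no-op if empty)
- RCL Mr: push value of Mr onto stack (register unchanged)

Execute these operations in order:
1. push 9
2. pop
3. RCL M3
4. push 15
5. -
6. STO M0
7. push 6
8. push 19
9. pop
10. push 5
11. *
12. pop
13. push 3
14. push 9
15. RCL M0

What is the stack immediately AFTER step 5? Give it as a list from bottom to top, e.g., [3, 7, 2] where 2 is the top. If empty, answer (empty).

After op 1 (push 9): stack=[9] mem=[0,0,0,0]
After op 2 (pop): stack=[empty] mem=[0,0,0,0]
After op 3 (RCL M3): stack=[0] mem=[0,0,0,0]
After op 4 (push 15): stack=[0,15] mem=[0,0,0,0]
After op 5 (-): stack=[-15] mem=[0,0,0,0]

[-15]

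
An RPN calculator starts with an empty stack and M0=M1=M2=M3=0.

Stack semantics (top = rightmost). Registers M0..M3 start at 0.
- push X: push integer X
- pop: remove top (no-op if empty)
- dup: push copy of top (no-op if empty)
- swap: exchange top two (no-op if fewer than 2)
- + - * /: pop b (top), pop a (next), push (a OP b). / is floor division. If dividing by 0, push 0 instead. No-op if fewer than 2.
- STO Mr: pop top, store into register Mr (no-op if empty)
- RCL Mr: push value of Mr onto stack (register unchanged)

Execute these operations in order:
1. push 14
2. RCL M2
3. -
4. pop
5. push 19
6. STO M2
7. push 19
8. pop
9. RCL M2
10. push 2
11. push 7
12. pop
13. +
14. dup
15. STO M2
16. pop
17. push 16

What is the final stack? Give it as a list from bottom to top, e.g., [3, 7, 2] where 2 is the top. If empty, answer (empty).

After op 1 (push 14): stack=[14] mem=[0,0,0,0]
After op 2 (RCL M2): stack=[14,0] mem=[0,0,0,0]
After op 3 (-): stack=[14] mem=[0,0,0,0]
After op 4 (pop): stack=[empty] mem=[0,0,0,0]
After op 5 (push 19): stack=[19] mem=[0,0,0,0]
After op 6 (STO M2): stack=[empty] mem=[0,0,19,0]
After op 7 (push 19): stack=[19] mem=[0,0,19,0]
After op 8 (pop): stack=[empty] mem=[0,0,19,0]
After op 9 (RCL M2): stack=[19] mem=[0,0,19,0]
After op 10 (push 2): stack=[19,2] mem=[0,0,19,0]
After op 11 (push 7): stack=[19,2,7] mem=[0,0,19,0]
After op 12 (pop): stack=[19,2] mem=[0,0,19,0]
After op 13 (+): stack=[21] mem=[0,0,19,0]
After op 14 (dup): stack=[21,21] mem=[0,0,19,0]
After op 15 (STO M2): stack=[21] mem=[0,0,21,0]
After op 16 (pop): stack=[empty] mem=[0,0,21,0]
After op 17 (push 16): stack=[16] mem=[0,0,21,0]

Answer: [16]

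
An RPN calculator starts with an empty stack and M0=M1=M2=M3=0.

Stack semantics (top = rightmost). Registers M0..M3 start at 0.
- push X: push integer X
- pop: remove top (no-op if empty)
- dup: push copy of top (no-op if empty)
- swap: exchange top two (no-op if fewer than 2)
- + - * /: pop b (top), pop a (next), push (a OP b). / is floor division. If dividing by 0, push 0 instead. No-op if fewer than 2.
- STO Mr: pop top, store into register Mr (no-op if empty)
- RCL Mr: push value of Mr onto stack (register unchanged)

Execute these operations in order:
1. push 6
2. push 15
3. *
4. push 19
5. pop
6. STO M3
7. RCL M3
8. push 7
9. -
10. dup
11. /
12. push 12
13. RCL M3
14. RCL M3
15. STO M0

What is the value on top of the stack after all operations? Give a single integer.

After op 1 (push 6): stack=[6] mem=[0,0,0,0]
After op 2 (push 15): stack=[6,15] mem=[0,0,0,0]
After op 3 (*): stack=[90] mem=[0,0,0,0]
After op 4 (push 19): stack=[90,19] mem=[0,0,0,0]
After op 5 (pop): stack=[90] mem=[0,0,0,0]
After op 6 (STO M3): stack=[empty] mem=[0,0,0,90]
After op 7 (RCL M3): stack=[90] mem=[0,0,0,90]
After op 8 (push 7): stack=[90,7] mem=[0,0,0,90]
After op 9 (-): stack=[83] mem=[0,0,0,90]
After op 10 (dup): stack=[83,83] mem=[0,0,0,90]
After op 11 (/): stack=[1] mem=[0,0,0,90]
After op 12 (push 12): stack=[1,12] mem=[0,0,0,90]
After op 13 (RCL M3): stack=[1,12,90] mem=[0,0,0,90]
After op 14 (RCL M3): stack=[1,12,90,90] mem=[0,0,0,90]
After op 15 (STO M0): stack=[1,12,90] mem=[90,0,0,90]

Answer: 90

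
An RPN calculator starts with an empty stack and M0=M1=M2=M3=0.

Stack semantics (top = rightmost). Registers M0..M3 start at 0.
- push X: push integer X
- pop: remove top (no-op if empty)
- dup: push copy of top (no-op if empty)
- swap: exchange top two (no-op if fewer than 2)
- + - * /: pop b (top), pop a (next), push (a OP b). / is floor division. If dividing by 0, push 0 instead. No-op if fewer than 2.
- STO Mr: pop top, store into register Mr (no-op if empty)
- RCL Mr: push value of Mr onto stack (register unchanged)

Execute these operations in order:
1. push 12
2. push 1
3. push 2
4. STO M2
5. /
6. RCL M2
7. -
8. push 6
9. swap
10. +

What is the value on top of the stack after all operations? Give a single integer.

Answer: 16

Derivation:
After op 1 (push 12): stack=[12] mem=[0,0,0,0]
After op 2 (push 1): stack=[12,1] mem=[0,0,0,0]
After op 3 (push 2): stack=[12,1,2] mem=[0,0,0,0]
After op 4 (STO M2): stack=[12,1] mem=[0,0,2,0]
After op 5 (/): stack=[12] mem=[0,0,2,0]
After op 6 (RCL M2): stack=[12,2] mem=[0,0,2,0]
After op 7 (-): stack=[10] mem=[0,0,2,0]
After op 8 (push 6): stack=[10,6] mem=[0,0,2,0]
After op 9 (swap): stack=[6,10] mem=[0,0,2,0]
After op 10 (+): stack=[16] mem=[0,0,2,0]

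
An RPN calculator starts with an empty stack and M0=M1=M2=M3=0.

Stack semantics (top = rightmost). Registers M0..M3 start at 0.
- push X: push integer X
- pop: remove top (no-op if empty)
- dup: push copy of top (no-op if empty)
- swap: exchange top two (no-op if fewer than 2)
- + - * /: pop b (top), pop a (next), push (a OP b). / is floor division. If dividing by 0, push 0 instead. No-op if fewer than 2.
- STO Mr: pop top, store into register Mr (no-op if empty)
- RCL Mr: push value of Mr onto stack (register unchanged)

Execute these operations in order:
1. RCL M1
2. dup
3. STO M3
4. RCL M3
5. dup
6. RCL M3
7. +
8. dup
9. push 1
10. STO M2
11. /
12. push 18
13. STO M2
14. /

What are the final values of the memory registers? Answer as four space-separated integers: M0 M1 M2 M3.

After op 1 (RCL M1): stack=[0] mem=[0,0,0,0]
After op 2 (dup): stack=[0,0] mem=[0,0,0,0]
After op 3 (STO M3): stack=[0] mem=[0,0,0,0]
After op 4 (RCL M3): stack=[0,0] mem=[0,0,0,0]
After op 5 (dup): stack=[0,0,0] mem=[0,0,0,0]
After op 6 (RCL M3): stack=[0,0,0,0] mem=[0,0,0,0]
After op 7 (+): stack=[0,0,0] mem=[0,0,0,0]
After op 8 (dup): stack=[0,0,0,0] mem=[0,0,0,0]
After op 9 (push 1): stack=[0,0,0,0,1] mem=[0,0,0,0]
After op 10 (STO M2): stack=[0,0,0,0] mem=[0,0,1,0]
After op 11 (/): stack=[0,0,0] mem=[0,0,1,0]
After op 12 (push 18): stack=[0,0,0,18] mem=[0,0,1,0]
After op 13 (STO M2): stack=[0,0,0] mem=[0,0,18,0]
After op 14 (/): stack=[0,0] mem=[0,0,18,0]

Answer: 0 0 18 0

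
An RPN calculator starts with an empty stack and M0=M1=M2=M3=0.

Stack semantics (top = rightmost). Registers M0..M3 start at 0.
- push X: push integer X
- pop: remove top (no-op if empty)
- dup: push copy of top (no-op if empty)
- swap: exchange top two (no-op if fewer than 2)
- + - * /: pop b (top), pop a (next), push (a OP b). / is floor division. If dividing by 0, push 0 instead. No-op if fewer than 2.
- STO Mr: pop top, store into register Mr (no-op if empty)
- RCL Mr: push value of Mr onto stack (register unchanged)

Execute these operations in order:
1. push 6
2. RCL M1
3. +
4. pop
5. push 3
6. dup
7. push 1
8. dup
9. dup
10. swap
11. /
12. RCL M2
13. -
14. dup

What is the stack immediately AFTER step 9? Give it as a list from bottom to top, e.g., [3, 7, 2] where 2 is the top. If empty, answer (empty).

After op 1 (push 6): stack=[6] mem=[0,0,0,0]
After op 2 (RCL M1): stack=[6,0] mem=[0,0,0,0]
After op 3 (+): stack=[6] mem=[0,0,0,0]
After op 4 (pop): stack=[empty] mem=[0,0,0,0]
After op 5 (push 3): stack=[3] mem=[0,0,0,0]
After op 6 (dup): stack=[3,3] mem=[0,0,0,0]
After op 7 (push 1): stack=[3,3,1] mem=[0,0,0,0]
After op 8 (dup): stack=[3,3,1,1] mem=[0,0,0,0]
After op 9 (dup): stack=[3,3,1,1,1] mem=[0,0,0,0]

[3, 3, 1, 1, 1]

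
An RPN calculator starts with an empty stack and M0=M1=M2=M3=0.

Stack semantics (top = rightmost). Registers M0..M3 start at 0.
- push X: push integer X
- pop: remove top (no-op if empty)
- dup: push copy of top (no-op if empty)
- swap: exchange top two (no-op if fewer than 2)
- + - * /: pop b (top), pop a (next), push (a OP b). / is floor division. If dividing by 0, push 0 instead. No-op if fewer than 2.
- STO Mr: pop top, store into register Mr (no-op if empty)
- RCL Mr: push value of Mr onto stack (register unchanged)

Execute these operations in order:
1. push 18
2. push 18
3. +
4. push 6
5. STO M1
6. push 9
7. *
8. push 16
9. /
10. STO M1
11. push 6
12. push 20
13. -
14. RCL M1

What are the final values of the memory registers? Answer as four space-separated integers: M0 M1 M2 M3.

Answer: 0 20 0 0

Derivation:
After op 1 (push 18): stack=[18] mem=[0,0,0,0]
After op 2 (push 18): stack=[18,18] mem=[0,0,0,0]
After op 3 (+): stack=[36] mem=[0,0,0,0]
After op 4 (push 6): stack=[36,6] mem=[0,0,0,0]
After op 5 (STO M1): stack=[36] mem=[0,6,0,0]
After op 6 (push 9): stack=[36,9] mem=[0,6,0,0]
After op 7 (*): stack=[324] mem=[0,6,0,0]
After op 8 (push 16): stack=[324,16] mem=[0,6,0,0]
After op 9 (/): stack=[20] mem=[0,6,0,0]
After op 10 (STO M1): stack=[empty] mem=[0,20,0,0]
After op 11 (push 6): stack=[6] mem=[0,20,0,0]
After op 12 (push 20): stack=[6,20] mem=[0,20,0,0]
After op 13 (-): stack=[-14] mem=[0,20,0,0]
After op 14 (RCL M1): stack=[-14,20] mem=[0,20,0,0]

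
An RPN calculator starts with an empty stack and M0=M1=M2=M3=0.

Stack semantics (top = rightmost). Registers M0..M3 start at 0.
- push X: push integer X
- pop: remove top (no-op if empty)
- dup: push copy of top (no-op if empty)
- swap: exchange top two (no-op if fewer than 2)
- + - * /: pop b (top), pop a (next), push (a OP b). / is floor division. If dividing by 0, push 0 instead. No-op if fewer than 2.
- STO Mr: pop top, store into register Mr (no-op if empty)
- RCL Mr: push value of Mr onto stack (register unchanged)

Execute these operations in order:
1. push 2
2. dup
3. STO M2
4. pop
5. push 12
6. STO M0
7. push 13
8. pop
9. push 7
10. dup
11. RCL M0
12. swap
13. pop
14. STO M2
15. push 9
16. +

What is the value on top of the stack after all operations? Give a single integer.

Answer: 16

Derivation:
After op 1 (push 2): stack=[2] mem=[0,0,0,0]
After op 2 (dup): stack=[2,2] mem=[0,0,0,0]
After op 3 (STO M2): stack=[2] mem=[0,0,2,0]
After op 4 (pop): stack=[empty] mem=[0,0,2,0]
After op 5 (push 12): stack=[12] mem=[0,0,2,0]
After op 6 (STO M0): stack=[empty] mem=[12,0,2,0]
After op 7 (push 13): stack=[13] mem=[12,0,2,0]
After op 8 (pop): stack=[empty] mem=[12,0,2,0]
After op 9 (push 7): stack=[7] mem=[12,0,2,0]
After op 10 (dup): stack=[7,7] mem=[12,0,2,0]
After op 11 (RCL M0): stack=[7,7,12] mem=[12,0,2,0]
After op 12 (swap): stack=[7,12,7] mem=[12,0,2,0]
After op 13 (pop): stack=[7,12] mem=[12,0,2,0]
After op 14 (STO M2): stack=[7] mem=[12,0,12,0]
After op 15 (push 9): stack=[7,9] mem=[12,0,12,0]
After op 16 (+): stack=[16] mem=[12,0,12,0]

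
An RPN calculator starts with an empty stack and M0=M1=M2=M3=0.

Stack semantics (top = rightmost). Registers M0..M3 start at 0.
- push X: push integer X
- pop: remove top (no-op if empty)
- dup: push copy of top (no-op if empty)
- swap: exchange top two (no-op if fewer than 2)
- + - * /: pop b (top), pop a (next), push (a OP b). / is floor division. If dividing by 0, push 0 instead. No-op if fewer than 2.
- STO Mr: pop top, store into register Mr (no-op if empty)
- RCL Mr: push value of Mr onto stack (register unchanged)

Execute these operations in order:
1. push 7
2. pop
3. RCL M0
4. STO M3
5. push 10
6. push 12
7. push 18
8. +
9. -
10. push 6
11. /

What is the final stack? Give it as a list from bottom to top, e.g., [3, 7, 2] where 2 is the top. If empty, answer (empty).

Answer: [-4]

Derivation:
After op 1 (push 7): stack=[7] mem=[0,0,0,0]
After op 2 (pop): stack=[empty] mem=[0,0,0,0]
After op 3 (RCL M0): stack=[0] mem=[0,0,0,0]
After op 4 (STO M3): stack=[empty] mem=[0,0,0,0]
After op 5 (push 10): stack=[10] mem=[0,0,0,0]
After op 6 (push 12): stack=[10,12] mem=[0,0,0,0]
After op 7 (push 18): stack=[10,12,18] mem=[0,0,0,0]
After op 8 (+): stack=[10,30] mem=[0,0,0,0]
After op 9 (-): stack=[-20] mem=[0,0,0,0]
After op 10 (push 6): stack=[-20,6] mem=[0,0,0,0]
After op 11 (/): stack=[-4] mem=[0,0,0,0]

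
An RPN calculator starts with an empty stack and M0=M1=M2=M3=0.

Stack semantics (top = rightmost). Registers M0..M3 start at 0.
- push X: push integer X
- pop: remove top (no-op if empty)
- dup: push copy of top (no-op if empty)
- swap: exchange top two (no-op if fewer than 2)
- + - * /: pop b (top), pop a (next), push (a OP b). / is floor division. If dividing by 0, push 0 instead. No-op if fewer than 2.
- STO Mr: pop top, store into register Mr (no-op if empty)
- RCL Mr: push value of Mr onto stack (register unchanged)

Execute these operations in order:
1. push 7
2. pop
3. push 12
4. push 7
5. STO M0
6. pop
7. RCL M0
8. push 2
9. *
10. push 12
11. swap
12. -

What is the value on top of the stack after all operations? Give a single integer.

Answer: -2

Derivation:
After op 1 (push 7): stack=[7] mem=[0,0,0,0]
After op 2 (pop): stack=[empty] mem=[0,0,0,0]
After op 3 (push 12): stack=[12] mem=[0,0,0,0]
After op 4 (push 7): stack=[12,7] mem=[0,0,0,0]
After op 5 (STO M0): stack=[12] mem=[7,0,0,0]
After op 6 (pop): stack=[empty] mem=[7,0,0,0]
After op 7 (RCL M0): stack=[7] mem=[7,0,0,0]
After op 8 (push 2): stack=[7,2] mem=[7,0,0,0]
After op 9 (*): stack=[14] mem=[7,0,0,0]
After op 10 (push 12): stack=[14,12] mem=[7,0,0,0]
After op 11 (swap): stack=[12,14] mem=[7,0,0,0]
After op 12 (-): stack=[-2] mem=[7,0,0,0]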